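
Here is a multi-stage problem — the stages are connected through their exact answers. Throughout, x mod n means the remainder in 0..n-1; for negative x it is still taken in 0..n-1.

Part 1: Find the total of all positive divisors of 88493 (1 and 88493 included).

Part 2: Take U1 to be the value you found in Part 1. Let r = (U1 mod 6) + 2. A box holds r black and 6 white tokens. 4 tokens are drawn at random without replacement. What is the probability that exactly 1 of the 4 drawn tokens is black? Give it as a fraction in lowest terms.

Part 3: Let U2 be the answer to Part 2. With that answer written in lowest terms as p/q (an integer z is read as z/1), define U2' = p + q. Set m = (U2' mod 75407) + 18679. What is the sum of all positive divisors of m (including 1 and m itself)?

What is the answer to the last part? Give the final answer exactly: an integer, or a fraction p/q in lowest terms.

51840

Part 1: 88493 is prime, so its only divisors are 1 and 88493; sigma = 1 + 88493 = 88494; answer 88494
Part 2: U1 = 88494; r = 2; total draws C(8,4) = 70; favorable C(2,1)*C(6,3) = 40; P = 4/7; answer 4/7
Part 3: U2 = 4/7; threaded value p + q = 11; m = 18690; 18690 = 2 * 3 * 5 * 7 * 89; sigma = (1 + 2) * (1 + 3) * (1 + 5) * (1 + 7) * (1 + 89) = 3 * 4 * 6 * 8 * 90 = 51840; answer 51840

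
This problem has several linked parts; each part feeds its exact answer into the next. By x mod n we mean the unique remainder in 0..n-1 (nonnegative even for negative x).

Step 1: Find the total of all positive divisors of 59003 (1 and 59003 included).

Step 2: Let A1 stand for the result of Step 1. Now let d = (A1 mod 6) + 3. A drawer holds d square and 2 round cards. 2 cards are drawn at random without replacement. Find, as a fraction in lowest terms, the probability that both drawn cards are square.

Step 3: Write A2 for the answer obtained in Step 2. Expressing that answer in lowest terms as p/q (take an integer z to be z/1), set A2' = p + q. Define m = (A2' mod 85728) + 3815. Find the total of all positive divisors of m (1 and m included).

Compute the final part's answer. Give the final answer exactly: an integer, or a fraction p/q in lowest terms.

Step 1: 59003 = 7 * 8429; sigma = (1 + 7) * (1 + 8429) = 8 * 8430 = 67440; answer 67440
Step 2: A1 = 67440; d = 3; total draws C(5,2) = 10; favorable C(3,2) = 3; P = 3/10; answer 3/10
Step 3: A2 = 3/10; threaded value p + q = 13; m = 3828; 3828 = 2^2 * 3 * 11 * 29; sigma = (1 + 2 + 4) * (1 + 3) * (1 + 11) * (1 + 29) = 7 * 4 * 12 * 30 = 10080; answer 10080

10080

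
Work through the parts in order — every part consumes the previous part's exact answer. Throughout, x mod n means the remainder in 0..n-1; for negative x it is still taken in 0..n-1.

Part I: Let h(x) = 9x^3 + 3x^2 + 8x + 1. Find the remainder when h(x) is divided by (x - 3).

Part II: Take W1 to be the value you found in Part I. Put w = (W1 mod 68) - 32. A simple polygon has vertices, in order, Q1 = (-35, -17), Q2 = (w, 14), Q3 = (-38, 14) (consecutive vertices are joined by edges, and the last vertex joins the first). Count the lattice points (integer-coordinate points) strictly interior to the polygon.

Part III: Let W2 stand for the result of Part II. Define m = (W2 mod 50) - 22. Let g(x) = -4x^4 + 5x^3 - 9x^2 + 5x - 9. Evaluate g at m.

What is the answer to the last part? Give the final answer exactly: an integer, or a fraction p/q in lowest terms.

-104724

Part I: remainder = value at the root: 9*(3)^3 + 3*(3)^2 + 8*(3)^1 + 1 = (243) + (27) + (24) + (1) = 295; answer 295
Part II: W1 = 295; w = -9; cross terms: (-35*14 - -9*-17)=-643, (-9*14 - -38*14)=406, (-38*-17 - -35*14)=1136; twice the area = |899| = 899; area = 899/2; boundary points = 1 + 29 + 1 = 31; strictly interior points = area - boundary/2 + 1 = 435; answer 435
Part III: W2 = 435; m = 13; -4*(13)^4 + 5*(13)^3 - 9*(13)^2 + 5*(13)^1 - 9 = (-114244) + (10985) + (-1521) + (65) + (-9) = -104724; answer -104724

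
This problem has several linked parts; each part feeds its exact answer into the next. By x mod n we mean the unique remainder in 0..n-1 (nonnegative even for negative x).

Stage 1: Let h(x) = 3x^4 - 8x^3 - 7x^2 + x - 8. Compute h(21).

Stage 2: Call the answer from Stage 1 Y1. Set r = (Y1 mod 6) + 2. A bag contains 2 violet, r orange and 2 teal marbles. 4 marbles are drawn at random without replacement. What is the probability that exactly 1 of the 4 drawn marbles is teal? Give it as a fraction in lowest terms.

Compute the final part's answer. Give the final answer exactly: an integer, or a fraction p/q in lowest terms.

4/7

Stage 1: 3*(21)^4 - 8*(21)^3 - 7*(21)^2 + 1*(21)^1 - 8 = (583443) + (-74088) + (-3087) + (21) + (-8) = 506281; answer 506281
Stage 2: Y1 = 506281; r = 3; total draws C(7,4) = 35; favorable C(2,1)*C(5,3) = 20; P = 4/7; answer 4/7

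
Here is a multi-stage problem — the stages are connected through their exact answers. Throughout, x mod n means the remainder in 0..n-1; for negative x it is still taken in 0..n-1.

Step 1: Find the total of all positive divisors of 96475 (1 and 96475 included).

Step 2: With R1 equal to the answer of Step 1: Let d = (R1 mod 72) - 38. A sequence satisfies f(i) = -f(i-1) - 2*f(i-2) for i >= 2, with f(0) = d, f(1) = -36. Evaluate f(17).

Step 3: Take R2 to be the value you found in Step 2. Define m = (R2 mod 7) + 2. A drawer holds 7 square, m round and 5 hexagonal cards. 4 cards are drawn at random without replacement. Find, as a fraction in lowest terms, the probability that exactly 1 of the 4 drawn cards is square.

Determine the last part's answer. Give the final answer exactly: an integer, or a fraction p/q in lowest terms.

Step 1: 96475 = 5^2 * 17 * 227; sigma = (1 + 5 + 25) * (1 + 17) * (1 + 227) = 31 * 18 * 228 = 127224; answer 127224
Step 2: R1 = 127224; d = -38; f(2) = -1*(-36) - 2*(-38) = 112; iterating: f(2)=112, f(3)=-40, f(4)=-184, f(5)=264, f(6)=104, f(7)=-632, f(8)=424, f(9)=840, f(10)=-1688, f(11)=8, f(12)=3368, f(13)=-3384, f(14)=-3352, f(15)=10120, f(16)=-3416, f(17)=-16824; answer -16824
Step 3: R2 = -16824; m = 6; total draws C(18,4) = 3060; favorable C(7,1)*C(11,3) = 1155; P = 77/204; answer 77/204

77/204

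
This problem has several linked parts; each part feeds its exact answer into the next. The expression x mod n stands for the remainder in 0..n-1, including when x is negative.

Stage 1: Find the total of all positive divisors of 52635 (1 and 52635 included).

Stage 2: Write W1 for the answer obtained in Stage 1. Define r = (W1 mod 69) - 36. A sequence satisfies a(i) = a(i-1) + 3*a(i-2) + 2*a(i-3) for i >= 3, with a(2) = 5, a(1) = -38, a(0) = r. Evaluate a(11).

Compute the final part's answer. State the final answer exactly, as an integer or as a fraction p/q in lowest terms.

-82187

Stage 1: 52635 = 3 * 5 * 11^2 * 29; sigma = (1 + 3) * (1 + 5) * (1 + 11 + 121) * (1 + 29) = 4 * 6 * 133 * 30 = 95760; answer 95760
Stage 2: W1 = 95760; r = 21; a(3) = 1*(5) + 3*(-38) + 2*(21) = -67; iterating: a(3)=-67, a(4)=-128, a(5)=-319, a(6)=-837, a(7)=-2050, a(8)=-5199, a(9)=-13023, a(10)=-32720, a(11)=-82187; answer -82187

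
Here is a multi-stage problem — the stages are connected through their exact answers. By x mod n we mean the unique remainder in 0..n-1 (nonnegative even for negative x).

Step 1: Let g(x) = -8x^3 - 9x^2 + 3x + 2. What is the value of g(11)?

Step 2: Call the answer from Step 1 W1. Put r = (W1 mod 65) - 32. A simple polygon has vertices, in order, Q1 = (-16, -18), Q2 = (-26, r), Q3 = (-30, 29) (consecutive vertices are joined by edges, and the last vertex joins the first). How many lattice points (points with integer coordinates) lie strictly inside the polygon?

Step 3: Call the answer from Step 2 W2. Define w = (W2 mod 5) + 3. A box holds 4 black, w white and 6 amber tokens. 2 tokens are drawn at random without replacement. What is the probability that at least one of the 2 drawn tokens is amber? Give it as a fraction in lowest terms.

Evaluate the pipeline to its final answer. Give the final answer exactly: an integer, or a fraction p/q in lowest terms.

23/35

Step 1: -8*(11)^3 - 9*(11)^2 + 3*(11)^1 + 2 = (-10648) + (-1089) + (33) + (2) = -11702; answer -11702
Step 2: W1 = -11702; r = 31; cross terms: (-16*31 - -26*-18)=-964, (-26*29 - -30*31)=176, (-30*-18 - -16*29)=1004; twice the area = |216| = 216; area = 108; boundary points = 1 + 2 + 1 = 4; strictly interior points = area - boundary/2 + 1 = 107; answer 107
Step 3: W2 = 107; w = 5; total draws C(15,2) = 105; complement C(9,2) = 36; favorable 105 - 36 = 69; P = 23/35; answer 23/35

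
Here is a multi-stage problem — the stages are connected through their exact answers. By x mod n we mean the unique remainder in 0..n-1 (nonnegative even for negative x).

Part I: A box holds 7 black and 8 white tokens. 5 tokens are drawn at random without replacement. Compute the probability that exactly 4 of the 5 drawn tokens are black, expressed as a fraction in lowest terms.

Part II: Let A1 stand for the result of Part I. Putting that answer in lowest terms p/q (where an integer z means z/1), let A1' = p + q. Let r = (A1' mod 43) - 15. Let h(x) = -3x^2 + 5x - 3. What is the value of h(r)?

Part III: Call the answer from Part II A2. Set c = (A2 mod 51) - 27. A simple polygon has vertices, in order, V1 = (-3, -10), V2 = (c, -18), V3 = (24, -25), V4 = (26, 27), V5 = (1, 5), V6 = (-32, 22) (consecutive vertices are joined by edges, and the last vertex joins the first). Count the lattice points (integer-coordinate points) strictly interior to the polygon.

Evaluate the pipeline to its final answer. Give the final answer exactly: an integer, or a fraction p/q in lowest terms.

1270

Part I: total draws C(15,5) = 3003; favorable C(7,4)*C(8,1) = 280; P = 40/429; answer 40/429
Part II: A1 = 40/429; threaded value p + q = 469; r = 24; -3*(24)^2 + 5*(24)^1 - 3 = (-1728) + (120) + (-3) = -1611; answer -1611
Part III: A2 = -1611; c = -6; cross terms: (-3*-18 - -6*-10)=-6, (-6*-25 - 24*-18)=582, (24*27 - 26*-25)=1298, (26*5 - 1*27)=103, (1*22 - -32*5)=182, (-32*-10 - -3*22)=386; twice the area = |2545| = 2545; area = 2545/2; boundary points = 1 + 1 + 2 + 1 + 1 + 1 = 7; strictly interior points = area - boundary/2 + 1 = 1270; answer 1270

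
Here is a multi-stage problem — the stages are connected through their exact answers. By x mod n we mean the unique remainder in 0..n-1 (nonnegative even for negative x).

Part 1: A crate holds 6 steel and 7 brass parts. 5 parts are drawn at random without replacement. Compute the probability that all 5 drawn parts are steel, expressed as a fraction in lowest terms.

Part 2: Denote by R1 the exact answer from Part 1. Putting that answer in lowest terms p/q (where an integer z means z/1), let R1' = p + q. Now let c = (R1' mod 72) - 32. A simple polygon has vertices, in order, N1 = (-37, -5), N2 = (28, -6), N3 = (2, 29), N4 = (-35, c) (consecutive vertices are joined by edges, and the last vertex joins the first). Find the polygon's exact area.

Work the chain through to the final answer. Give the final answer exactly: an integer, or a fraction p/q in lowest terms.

3897/2

Part 1: total draws C(13,5) = 1287; favorable C(6,5) = 6; P = 2/429; answer 2/429
Part 2: R1 = 2/429; threaded value p + q = 431; c = 39; cross terms: (-37*-6 - 28*-5)=362, (28*29 - 2*-6)=824, (2*39 - -35*29)=1093, (-35*-5 - -37*39)=1618; twice the area = |3897| = 3897; area = 3897/2; answer 3897/2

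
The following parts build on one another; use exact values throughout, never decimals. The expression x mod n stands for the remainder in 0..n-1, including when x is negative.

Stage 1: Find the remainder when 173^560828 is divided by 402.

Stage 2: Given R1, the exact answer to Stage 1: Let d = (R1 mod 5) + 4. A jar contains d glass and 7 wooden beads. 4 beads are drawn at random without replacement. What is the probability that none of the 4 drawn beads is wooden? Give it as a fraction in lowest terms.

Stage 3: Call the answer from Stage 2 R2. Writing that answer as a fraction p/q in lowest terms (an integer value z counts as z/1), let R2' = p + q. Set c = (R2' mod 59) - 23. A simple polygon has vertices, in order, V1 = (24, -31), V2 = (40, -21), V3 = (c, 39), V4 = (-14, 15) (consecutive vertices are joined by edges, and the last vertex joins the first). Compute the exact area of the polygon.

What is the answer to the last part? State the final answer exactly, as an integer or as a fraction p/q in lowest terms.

Stage 1: squarings mod 402: 173^1=173, 173^2=181, 173^4=199, 173^8=205, 173^16=217, 173^32=55, 173^64=211, 173^128=301, 173^256=151, 173^512=289, 173^1024=307, 173^2048=181, 173^4096=199, 173^8192=205, 173^16384=217, 173^32768=55, 173^65536=211, 173^131072=301, 173^262144=151, 173^524288=289; 173^560828 = 173^4 * 173^8 * 173^16 * 173^32 * 173^128 * 173^512 * 173^1024 * 173^2048 * 173^32768 * 173^524288 = 127 (mod 402); answer 127
Stage 2: R1 = 127; d = 6; total draws C(13,4) = 715; favorable C(6,4) = 15; P = 3/143; answer 3/143
Stage 3: R2 = 3/143; threaded value p + q = 146; c = 5; cross terms: (24*-21 - 40*-31)=736, (40*39 - 5*-21)=1665, (5*15 - -14*39)=621, (-14*-31 - 24*15)=74; twice the area = |3096| = 3096; area = 1548; answer 1548

1548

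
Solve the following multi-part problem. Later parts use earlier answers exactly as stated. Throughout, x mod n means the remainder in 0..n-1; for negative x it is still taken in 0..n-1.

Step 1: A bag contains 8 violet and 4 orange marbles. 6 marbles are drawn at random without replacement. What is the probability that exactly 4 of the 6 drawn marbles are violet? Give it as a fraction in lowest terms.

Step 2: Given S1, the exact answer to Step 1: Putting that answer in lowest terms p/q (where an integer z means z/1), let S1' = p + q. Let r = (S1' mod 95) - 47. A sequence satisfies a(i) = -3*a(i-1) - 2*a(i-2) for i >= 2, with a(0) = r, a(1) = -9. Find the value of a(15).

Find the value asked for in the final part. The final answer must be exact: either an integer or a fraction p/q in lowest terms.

-1310649

Step 1: total draws C(12,6) = 924; favorable C(8,4)*C(4,2) = 420; P = 5/11; answer 5/11
Step 2: S1 = 5/11; threaded value p + q = 16; r = -31; a(2) = -3*(-9) - 2*(-31) = 89; iterating: a(2)=89, a(3)=-249, a(4)=569, a(5)=-1209, a(6)=2489, a(7)=-5049, a(8)=10169, a(9)=-20409, a(10)=40889, a(11)=-81849, a(12)=163769, a(13)=-327609, a(14)=655289, a(15)=-1310649; answer -1310649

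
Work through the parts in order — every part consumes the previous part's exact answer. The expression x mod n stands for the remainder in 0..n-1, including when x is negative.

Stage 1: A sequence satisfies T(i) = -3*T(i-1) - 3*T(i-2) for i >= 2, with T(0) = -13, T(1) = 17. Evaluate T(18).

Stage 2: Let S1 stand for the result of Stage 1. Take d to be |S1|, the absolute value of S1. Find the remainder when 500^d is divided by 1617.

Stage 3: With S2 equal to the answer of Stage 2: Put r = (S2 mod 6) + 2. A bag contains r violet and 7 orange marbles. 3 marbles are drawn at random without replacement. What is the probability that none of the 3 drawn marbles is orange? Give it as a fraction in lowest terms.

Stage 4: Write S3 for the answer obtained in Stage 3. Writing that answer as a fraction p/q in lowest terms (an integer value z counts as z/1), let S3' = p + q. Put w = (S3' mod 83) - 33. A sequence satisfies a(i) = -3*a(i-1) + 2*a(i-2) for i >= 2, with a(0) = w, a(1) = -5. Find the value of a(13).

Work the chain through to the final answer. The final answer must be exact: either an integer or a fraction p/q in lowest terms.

-66485255

Stage 1: T(2) = -3*(17) - 3*(-13) = -12; iterating: T(2)=-12, T(3)=-15, T(4)=81, T(5)=-198, T(6)=351, T(7)=-459, T(8)=324, T(9)=405, T(10)=-2187, T(11)=5346, T(12)=-9477, T(13)=12393, T(14)=-8748, T(15)=-10935, T(16)=59049, T(17)=-144342, T(18)=255879; answer 255879
Stage 2: S1 = 255879; d = 255879; squarings mod 1617: 500^1=500, 500^2=982, 500^4=592, 500^8=1192, 500^16=1138, 500^32=1444, 500^64=823, 500^128=1423, 500^256=445, 500^512=751, 500^1024=1285, 500^2048=268, 500^4096=676, 500^8192=982, 500^16384=592, 500^32768=1192, 500^65536=1138, 500^131072=1444; 500^255879 = 500^1 * 500^2 * 500^4 * 500^128 * 500^256 * 500^512 * 500^1024 * 500^8192 * 500^16384 * 500^32768 * 500^65536 * 500^131072 = 251 (mod 1617); answer 251
Stage 3: S2 = 251; r = 7; total draws C(14,3) = 364; favorable C(7,3) = 35; P = 5/52; answer 5/52
Stage 4: S3 = 5/52; threaded value p + q = 57; w = 24; a(2) = -3*(-5) + 2*(24) = 63; iterating: a(2)=63, a(3)=-199, a(4)=723, a(5)=-2567, a(6)=9147, a(7)=-32575, a(8)=116019, a(9)=-413207, a(10)=1471659, a(11)=-5241391, a(12)=18667491, a(13)=-66485255; answer -66485255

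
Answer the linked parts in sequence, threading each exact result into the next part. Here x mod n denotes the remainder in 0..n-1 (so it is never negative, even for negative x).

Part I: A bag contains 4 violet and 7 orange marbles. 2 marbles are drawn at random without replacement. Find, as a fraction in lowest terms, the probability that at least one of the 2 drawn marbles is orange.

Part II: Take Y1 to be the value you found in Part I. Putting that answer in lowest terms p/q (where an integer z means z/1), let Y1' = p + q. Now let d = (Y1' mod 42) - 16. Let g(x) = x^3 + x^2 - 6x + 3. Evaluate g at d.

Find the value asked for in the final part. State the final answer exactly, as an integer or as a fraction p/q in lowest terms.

59

Part I: total draws C(11,2) = 55; complement C(4,2) = 6; favorable 55 - 6 = 49; P = 49/55; answer 49/55
Part II: Y1 = 49/55; threaded value p + q = 104; d = 4; 1*(4)^3 + 1*(4)^2 - 6*(4)^1 + 3 = (64) + (16) + (-24) + (3) = 59; answer 59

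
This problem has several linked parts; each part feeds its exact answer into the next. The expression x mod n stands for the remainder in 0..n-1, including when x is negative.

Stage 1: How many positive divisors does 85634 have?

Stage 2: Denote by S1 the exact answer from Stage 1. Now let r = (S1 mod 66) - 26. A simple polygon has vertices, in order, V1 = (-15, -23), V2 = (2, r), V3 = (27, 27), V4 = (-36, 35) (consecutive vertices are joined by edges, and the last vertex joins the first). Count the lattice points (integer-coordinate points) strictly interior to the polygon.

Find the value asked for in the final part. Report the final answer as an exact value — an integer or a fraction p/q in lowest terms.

2060

Stage 1: 85634 = 2 * 47 * 911; number of divisors = (1+1) * (1+1) * (1+1) = 8; answer 8
Stage 2: S1 = 8; r = -18; cross terms: (-15*-18 - 2*-23)=316, (2*27 - 27*-18)=540, (27*35 - -36*27)=1917, (-36*-23 - -15*35)=1353; twice the area = |4126| = 4126; area = 2063; boundary points = 1 + 5 + 1 + 1 = 8; strictly interior points = area - boundary/2 + 1 = 2060; answer 2060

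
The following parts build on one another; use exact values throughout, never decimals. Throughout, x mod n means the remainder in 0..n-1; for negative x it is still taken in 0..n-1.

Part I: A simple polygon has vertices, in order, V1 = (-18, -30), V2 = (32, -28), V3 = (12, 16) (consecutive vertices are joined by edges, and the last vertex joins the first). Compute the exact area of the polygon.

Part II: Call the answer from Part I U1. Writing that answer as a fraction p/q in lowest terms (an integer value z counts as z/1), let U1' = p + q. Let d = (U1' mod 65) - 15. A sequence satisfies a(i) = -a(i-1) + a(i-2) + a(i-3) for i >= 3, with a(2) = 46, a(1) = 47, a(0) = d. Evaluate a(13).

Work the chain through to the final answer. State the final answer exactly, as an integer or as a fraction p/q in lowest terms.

Part I: cross terms: (-18*-28 - 32*-30)=1464, (32*16 - 12*-28)=848, (12*-30 - -18*16)=-72; twice the area = |2240| = 2240; area = 1120; answer 1120
Part II: U1 = 1120; threaded value p + q = 1121; d = 1; a(3) = -1*(46) + 1*(47) + 1*(1) = 2; iterating: a(3)=2, a(4)=91, a(5)=-43, a(6)=136, a(7)=-88, a(8)=181, a(9)=-133, a(10)=226, a(11)=-178, a(12)=271, a(13)=-223; answer -223

-223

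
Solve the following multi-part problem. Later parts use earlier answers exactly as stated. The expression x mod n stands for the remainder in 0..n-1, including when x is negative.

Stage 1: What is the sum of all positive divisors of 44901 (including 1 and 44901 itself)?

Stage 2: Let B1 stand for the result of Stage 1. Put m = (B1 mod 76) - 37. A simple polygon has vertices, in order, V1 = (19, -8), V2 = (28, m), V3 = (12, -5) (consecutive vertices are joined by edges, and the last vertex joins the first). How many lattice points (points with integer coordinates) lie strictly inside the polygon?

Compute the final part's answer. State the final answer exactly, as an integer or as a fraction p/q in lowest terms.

Stage 1: 44901 = 3^3 * 1663; sigma = (1 + 3 + 9 + 27) * (1 + 1663) = 40 * 1664 = 66560; answer 66560
Stage 2: B1 = 66560; m = 23; cross terms: (19*23 - 28*-8)=661, (28*-5 - 12*23)=-416, (12*-8 - 19*-5)=-1; twice the area = |244| = 244; area = 122; boundary points = 1 + 4 + 1 = 6; strictly interior points = area - boundary/2 + 1 = 120; answer 120

120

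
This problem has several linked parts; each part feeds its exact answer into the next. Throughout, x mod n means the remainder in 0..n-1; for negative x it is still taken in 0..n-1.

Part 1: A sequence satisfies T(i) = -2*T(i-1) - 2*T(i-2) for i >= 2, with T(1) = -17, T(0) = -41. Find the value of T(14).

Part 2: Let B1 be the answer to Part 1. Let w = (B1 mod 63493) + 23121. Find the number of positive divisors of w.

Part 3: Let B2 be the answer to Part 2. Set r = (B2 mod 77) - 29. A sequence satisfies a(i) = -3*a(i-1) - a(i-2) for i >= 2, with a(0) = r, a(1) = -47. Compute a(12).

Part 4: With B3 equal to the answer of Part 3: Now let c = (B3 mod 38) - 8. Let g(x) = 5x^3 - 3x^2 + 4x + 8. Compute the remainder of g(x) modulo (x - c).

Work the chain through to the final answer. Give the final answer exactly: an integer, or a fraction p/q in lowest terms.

10538

Part 1: T(2) = -2*(-17) - 2*(-41) = 116; iterating: T(2)=116, T(3)=-198, T(4)=164, T(5)=68, T(6)=-464, T(7)=792, T(8)=-656, T(9)=-272, T(10)=1856, T(11)=-3168, T(12)=2624, T(13)=1088, T(14)=-7424; answer -7424
Part 2: B1 = -7424; w = 79190; 79190 = 2 * 5 * 7919; number of divisors = (1+1) * (1+1) * (1+1) = 8; answer 8
Part 3: B2 = 8; r = -21; a(2) = -3*(-47) - 1*(-21) = 162; iterating: a(2)=162, a(3)=-439, a(4)=1155, a(5)=-3026, a(6)=7923, a(7)=-20743, a(8)=54306, a(9)=-142175, a(10)=372219, a(11)=-974482, a(12)=2551227; answer 2551227
Part 4: B3 = 2551227; c = 13; remainder = value at the root: 5*(13)^3 - 3*(13)^2 + 4*(13)^1 + 8 = (10985) + (-507) + (52) + (8) = 10538; answer 10538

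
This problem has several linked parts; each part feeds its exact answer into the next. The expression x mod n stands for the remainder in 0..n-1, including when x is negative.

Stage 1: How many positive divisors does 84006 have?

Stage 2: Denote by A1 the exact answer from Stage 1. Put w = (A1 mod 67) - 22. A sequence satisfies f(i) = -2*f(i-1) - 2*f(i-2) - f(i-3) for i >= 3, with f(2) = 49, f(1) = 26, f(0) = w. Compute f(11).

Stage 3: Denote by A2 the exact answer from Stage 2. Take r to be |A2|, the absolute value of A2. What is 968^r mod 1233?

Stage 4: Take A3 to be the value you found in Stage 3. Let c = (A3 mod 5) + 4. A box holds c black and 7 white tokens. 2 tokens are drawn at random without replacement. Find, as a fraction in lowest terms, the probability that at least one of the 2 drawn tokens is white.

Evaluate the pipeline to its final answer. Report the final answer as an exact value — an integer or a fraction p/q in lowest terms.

21/26

Stage 1: 84006 = 2 * 3^2 * 13 * 359; number of divisors = (1+1) * (2+1) * (1+1) * (1+1) = 24; answer 24
Stage 2: A1 = 24; w = 2; f(3) = -2*(49) - 2*(26) - 1*(2) = -152; iterating: f(3)=-152, f(4)=180, f(5)=-105, f(6)=2, f(7)=26, f(8)=49, f(9)=-152, f(10)=180, f(11)=-105; answer -105
Stage 3: A2 = -105; r = 105; squarings mod 1233: 968^1=968, 968^2=1177, 968^4=670, 968^8=88, 968^16=346, 968^32=115, 968^64=895; 968^105 = 968^1 * 968^8 * 968^32 * 968^64 = 1052 (mod 1233); answer 1052
Stage 4: A3 = 1052; c = 6; total draws C(13,2) = 78; complement C(6,2) = 15; favorable 78 - 15 = 63; P = 21/26; answer 21/26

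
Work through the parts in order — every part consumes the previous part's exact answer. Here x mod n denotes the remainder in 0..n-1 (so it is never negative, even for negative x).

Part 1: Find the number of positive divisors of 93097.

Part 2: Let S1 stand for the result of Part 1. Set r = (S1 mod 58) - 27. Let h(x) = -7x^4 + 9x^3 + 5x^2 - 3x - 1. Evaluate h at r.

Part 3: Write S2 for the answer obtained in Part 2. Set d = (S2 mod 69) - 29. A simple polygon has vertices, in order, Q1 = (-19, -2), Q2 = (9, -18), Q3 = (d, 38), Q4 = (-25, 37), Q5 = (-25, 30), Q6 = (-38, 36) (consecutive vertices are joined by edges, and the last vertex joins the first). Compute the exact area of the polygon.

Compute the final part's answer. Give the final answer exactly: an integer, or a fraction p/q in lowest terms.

Part 1: 93097 is prime, so its only divisors are 1 and 93097; count = 2; answer 2
Part 2: S1 = 2; r = -25; -7*(-25)^4 + 9*(-25)^3 + 5*(-25)^2 - 3*(-25)^1 - 1 = (-2734375) + (-140625) + (3125) + (75) + (-1) = -2871801; answer -2871801
Part 3: S2 = -2871801; d = 19; cross terms: (-19*-18 - 9*-2)=360, (9*38 - 19*-18)=684, (19*37 - -25*38)=1653, (-25*30 - -25*37)=175, (-25*36 - -38*30)=240, (-38*-2 - -19*36)=760; twice the area = |3872| = 3872; area = 1936; answer 1936

1936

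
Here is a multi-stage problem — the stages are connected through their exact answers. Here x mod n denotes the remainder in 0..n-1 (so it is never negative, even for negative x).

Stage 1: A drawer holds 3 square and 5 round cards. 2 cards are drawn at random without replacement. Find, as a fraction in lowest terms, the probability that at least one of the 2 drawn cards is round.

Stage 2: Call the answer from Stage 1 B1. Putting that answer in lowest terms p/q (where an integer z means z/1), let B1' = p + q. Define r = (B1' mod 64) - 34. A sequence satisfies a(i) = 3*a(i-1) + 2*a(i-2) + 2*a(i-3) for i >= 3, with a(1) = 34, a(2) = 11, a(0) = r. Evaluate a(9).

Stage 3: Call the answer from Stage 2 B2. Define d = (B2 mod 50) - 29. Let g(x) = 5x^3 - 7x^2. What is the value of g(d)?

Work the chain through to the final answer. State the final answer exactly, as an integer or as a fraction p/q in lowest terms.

Stage 1: total draws C(8,2) = 28; complement C(3,2) = 3; favorable 28 - 3 = 25; P = 25/28; answer 25/28
Stage 2: B1 = 25/28; threaded value p + q = 53; r = 19; a(3) = 3*(11) + 2*(34) + 2*(19) = 139; iterating: a(3)=139, a(4)=507, a(5)=1821, a(6)=6755, a(7)=24921, a(8)=91915, a(9)=339097; answer 339097
Stage 3: B2 = 339097; d = 18; 5*(18)^3 - 7*(18)^2 = (29160) + (-2268) = 26892; answer 26892

26892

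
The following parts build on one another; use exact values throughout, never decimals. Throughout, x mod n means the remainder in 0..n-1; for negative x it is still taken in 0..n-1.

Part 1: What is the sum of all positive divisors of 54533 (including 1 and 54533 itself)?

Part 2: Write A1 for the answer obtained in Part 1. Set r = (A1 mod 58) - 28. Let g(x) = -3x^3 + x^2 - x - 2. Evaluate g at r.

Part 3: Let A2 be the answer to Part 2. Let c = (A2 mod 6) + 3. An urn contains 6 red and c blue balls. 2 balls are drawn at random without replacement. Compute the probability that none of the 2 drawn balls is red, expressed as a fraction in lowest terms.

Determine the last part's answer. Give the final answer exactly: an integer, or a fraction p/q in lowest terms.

Part 1: 54533 = 23 * 2371; sigma = (1 + 23) * (1 + 2371) = 24 * 2372 = 56928; answer 56928
Part 2: A1 = 56928; r = 2; -3*(2)^3 + 1*(2)^2 - 1*(2)^1 - 2 = (-24) + (4) + (-2) + (-2) = -24; answer -24
Part 3: A2 = -24; c = 3; total draws C(9,2) = 36; favorable C(3,2) = 3; P = 1/12; answer 1/12

1/12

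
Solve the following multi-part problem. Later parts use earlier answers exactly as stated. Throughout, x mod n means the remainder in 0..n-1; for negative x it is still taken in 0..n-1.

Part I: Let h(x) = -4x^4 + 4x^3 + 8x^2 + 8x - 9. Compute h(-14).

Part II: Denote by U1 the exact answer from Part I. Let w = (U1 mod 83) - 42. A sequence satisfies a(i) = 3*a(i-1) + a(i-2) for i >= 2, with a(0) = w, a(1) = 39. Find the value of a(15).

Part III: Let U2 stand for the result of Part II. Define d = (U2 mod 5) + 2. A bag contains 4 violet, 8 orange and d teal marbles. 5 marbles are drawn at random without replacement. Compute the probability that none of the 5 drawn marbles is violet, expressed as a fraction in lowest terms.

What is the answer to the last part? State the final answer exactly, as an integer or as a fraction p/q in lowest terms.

99/476

Part I: -4*(-14)^4 + 4*(-14)^3 + 8*(-14)^2 + 8*(-14)^1 - 9 = (-153664) + (-10976) + (1568) + (-112) + (-9) = -163193; answer -163193
Part II: U1 = -163193; w = 26; a(2) = 3*(39) + 1*(26) = 143; iterating: a(2)=143, a(3)=468, a(4)=1547, a(5)=5109, a(6)=16874, a(7)=55731, a(8)=184067, a(9)=607932, a(10)=2007863, a(11)=6631521, a(12)=21902426, a(13)=72338799, a(14)=238918823, a(15)=789095268; answer 789095268
Part III: U2 = 789095268; d = 5; total draws C(17,5) = 6188; favorable C(13,5) = 1287; P = 99/476; answer 99/476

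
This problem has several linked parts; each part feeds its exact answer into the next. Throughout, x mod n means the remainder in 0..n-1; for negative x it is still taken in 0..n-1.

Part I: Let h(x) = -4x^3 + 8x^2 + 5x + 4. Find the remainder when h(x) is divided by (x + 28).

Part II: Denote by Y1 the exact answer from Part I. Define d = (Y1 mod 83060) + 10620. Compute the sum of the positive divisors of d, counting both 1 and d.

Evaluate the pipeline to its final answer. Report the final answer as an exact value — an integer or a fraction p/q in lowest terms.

Part I: remainder = value at the root: -4*(-28)^3 + 8*(-28)^2 + 5*(-28)^1 + 4 = (87808) + (6272) + (-140) + (4) = 93944; answer 93944
Part II: Y1 = 93944; d = 21504; 21504 = 2^10 * 3 * 7; sigma = (1 + 2 + 4 + 8 + 16 + 32 + 64 + 128 + 256 + 512 + 1024) * (1 + 3) * (1 + 7) = 2047 * 4 * 8 = 65504; answer 65504

65504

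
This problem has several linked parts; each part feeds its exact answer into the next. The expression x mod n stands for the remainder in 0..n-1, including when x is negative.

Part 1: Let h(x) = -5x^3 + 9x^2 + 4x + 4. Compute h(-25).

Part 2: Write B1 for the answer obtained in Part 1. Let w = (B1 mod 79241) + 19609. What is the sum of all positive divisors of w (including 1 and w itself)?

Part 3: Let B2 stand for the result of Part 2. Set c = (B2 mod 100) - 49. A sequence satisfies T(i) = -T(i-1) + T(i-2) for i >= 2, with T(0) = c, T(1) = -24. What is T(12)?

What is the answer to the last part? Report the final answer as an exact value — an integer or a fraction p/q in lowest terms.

Part 1: -5*(-25)^3 + 9*(-25)^2 + 4*(-25)^1 + 4 = (78125) + (5625) + (-100) + (4) = 83654; answer 83654
Part 2: B1 = 83654; w = 24022; 24022 = 2 * 12011; sigma = (1 + 2) * (1 + 12011) = 3 * 12012 = 36036; answer 36036
Part 3: B2 = 36036; c = -13; T(2) = -1*(-24) + 1*(-13) = 11; iterating: T(2)=11, T(3)=-35, T(4)=46, T(5)=-81, T(6)=127, T(7)=-208, T(8)=335, T(9)=-543, T(10)=878, T(11)=-1421, T(12)=2299; answer 2299

2299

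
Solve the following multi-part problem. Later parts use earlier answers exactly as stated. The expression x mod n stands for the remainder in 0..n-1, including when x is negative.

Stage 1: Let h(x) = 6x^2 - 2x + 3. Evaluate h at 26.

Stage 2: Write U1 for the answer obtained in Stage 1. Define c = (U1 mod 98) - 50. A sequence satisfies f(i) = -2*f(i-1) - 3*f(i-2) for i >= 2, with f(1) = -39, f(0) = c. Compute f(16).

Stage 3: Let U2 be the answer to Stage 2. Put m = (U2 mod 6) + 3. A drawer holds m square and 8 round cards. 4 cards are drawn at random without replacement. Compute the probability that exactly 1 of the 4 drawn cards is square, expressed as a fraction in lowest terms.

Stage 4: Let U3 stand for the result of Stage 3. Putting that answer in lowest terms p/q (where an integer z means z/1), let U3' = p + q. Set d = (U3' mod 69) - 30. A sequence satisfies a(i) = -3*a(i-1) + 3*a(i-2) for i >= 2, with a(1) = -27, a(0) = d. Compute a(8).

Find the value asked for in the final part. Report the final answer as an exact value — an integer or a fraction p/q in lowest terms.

Stage 1: 6*(26)^2 - 2*(26)^1 + 3 = (4056) + (-52) + (3) = 4007; answer 4007
Stage 2: U1 = 4007; c = 37; f(2) = -2*(-39) - 3*(37) = -33; iterating: f(2)=-33, f(3)=183, f(4)=-267, f(5)=-15, f(6)=831, f(7)=-1617, f(8)=741, f(9)=3369, f(10)=-8961, f(11)=7815, f(12)=11253, f(13)=-45951, f(14)=58143, f(15)=21567, f(16)=-217563; answer -217563
Stage 3: U2 = -217563; m = 6; total draws C(14,4) = 1001; favorable C(6,1)*C(8,3) = 336; P = 48/143; answer 48/143
Stage 4: U3 = 48/143; threaded value p + q = 191; d = 23; a(2) = -3*(-27) + 3*(23) = 150; iterating: a(2)=150, a(3)=-531, a(4)=2043, a(5)=-7722, a(6)=29295, a(7)=-111051, a(8)=421038; answer 421038

421038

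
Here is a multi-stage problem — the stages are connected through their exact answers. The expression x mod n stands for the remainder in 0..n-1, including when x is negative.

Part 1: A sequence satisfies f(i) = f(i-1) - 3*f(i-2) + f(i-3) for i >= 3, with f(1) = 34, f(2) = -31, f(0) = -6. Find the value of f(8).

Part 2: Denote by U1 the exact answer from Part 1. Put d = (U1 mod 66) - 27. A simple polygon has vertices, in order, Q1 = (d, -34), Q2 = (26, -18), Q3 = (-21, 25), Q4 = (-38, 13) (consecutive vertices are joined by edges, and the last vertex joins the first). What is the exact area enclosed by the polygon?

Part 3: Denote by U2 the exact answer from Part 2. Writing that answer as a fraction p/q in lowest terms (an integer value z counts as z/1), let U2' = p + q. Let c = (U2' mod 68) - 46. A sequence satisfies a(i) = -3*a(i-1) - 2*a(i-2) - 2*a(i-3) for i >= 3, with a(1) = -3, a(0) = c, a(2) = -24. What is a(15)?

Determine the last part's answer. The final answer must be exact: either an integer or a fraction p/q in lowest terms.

10601070

Part 1: f(3) = 1*(-31) - 3*(34) + 1*(-6) = -139; iterating: f(3)=-139, f(4)=-12, f(5)=374, f(6)=271, f(7)=-863, f(8)=-1302; answer -1302
Part 2: U1 = -1302; d = -9; cross terms: (-9*-18 - 26*-34)=1046, (26*25 - -21*-18)=272, (-21*13 - -38*25)=677, (-38*-34 - -9*13)=1409; twice the area = |3404| = 3404; area = 1702; answer 1702
Part 3: U2 = 1702; threaded value p + q = 1703; c = -43; a(3) = -3*(-24) - 2*(-3) - 2*(-43) = 164; iterating: a(3)=164, a(4)=-438, a(5)=1034, a(6)=-2554, a(7)=6470, a(8)=-16370, a(9)=41278, a(10)=-104034, a(11)=262286, a(12)=-661346, a(13)=1667534, a(14)=-4204482, a(15)=10601070; answer 10601070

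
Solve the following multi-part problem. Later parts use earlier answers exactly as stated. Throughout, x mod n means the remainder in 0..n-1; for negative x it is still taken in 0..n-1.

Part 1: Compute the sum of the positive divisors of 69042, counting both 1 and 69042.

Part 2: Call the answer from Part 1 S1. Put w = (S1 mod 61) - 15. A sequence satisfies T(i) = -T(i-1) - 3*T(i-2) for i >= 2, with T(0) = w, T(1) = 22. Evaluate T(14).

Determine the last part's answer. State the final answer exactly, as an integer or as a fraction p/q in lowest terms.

32723

Part 1: 69042 = 2 * 3 * 37 * 311; sigma = (1 + 2) * (1 + 3) * (1 + 37) * (1 + 311) = 3 * 4 * 38 * 312 = 142272; answer 142272
Part 2: S1 = 142272; w = 5; T(2) = -1*(22) - 3*(5) = -37; iterating: T(2)=-37, T(3)=-29, T(4)=140, T(5)=-53, T(6)=-367, T(7)=526, T(8)=575, T(9)=-2153, T(10)=428, T(11)=6031, T(12)=-7315, T(13)=-10778, T(14)=32723; answer 32723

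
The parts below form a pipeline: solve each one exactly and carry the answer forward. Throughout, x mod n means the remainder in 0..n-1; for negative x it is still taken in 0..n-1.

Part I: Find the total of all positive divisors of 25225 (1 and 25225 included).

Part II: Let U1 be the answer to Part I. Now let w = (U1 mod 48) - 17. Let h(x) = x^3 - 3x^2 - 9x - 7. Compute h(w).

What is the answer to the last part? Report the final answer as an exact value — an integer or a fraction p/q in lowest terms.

-34

Part I: 25225 = 5^2 * 1009; sigma = (1 + 5 + 25) * (1 + 1009) = 31 * 1010 = 31310; answer 31310
Part II: U1 = 31310; w = -3; 1*(-3)^3 - 3*(-3)^2 - 9*(-3)^1 - 7 = (-27) + (-27) + (27) + (-7) = -34; answer -34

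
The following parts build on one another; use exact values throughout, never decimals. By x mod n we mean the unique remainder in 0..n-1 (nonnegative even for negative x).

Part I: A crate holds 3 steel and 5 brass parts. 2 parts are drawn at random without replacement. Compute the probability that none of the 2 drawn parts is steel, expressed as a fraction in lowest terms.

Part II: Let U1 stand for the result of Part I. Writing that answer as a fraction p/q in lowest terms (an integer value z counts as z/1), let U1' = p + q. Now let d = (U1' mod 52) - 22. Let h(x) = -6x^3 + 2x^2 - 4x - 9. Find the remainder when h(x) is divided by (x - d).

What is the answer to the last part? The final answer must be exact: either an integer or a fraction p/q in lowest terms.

183

Part I: total draws C(8,2) = 28; favorable C(5,2) = 10; P = 5/14; answer 5/14
Part II: U1 = 5/14; threaded value p + q = 19; d = -3; remainder = value at the root: -6*(-3)^3 + 2*(-3)^2 - 4*(-3)^1 - 9 = (162) + (18) + (12) + (-9) = 183; answer 183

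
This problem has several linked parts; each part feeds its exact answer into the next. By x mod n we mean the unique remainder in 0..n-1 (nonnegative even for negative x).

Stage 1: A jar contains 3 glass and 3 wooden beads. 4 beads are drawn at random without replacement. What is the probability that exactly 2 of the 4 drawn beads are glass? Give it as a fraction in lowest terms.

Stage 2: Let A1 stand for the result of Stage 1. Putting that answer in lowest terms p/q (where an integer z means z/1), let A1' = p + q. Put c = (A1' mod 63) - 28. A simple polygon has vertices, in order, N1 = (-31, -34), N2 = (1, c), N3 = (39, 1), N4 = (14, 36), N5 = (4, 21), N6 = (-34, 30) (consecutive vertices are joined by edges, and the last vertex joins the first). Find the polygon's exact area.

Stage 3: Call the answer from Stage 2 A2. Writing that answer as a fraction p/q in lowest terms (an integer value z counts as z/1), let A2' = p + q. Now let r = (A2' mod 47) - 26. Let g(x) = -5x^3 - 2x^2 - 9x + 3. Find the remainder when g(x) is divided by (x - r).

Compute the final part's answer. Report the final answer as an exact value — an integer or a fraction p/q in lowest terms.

Stage 1: total draws C(6,4) = 15; favorable C(3,2)*C(3,2) = 9; P = 3/5; answer 3/5
Stage 2: A1 = 3/5; threaded value p + q = 8; c = -20; cross terms: (-31*-20 - 1*-34)=654, (1*1 - 39*-20)=781, (39*36 - 14*1)=1390, (14*21 - 4*36)=150, (4*30 - -34*21)=834, (-34*-34 - -31*30)=2086; twice the area = |5895| = 5895; area = 5895/2; answer 5895/2
Stage 3: A2 = 5895/2; threaded value p + q = 5897; r = -4; remainder = value at the root: -5*(-4)^3 - 2*(-4)^2 - 9*(-4)^1 + 3 = (320) + (-32) + (36) + (3) = 327; answer 327

327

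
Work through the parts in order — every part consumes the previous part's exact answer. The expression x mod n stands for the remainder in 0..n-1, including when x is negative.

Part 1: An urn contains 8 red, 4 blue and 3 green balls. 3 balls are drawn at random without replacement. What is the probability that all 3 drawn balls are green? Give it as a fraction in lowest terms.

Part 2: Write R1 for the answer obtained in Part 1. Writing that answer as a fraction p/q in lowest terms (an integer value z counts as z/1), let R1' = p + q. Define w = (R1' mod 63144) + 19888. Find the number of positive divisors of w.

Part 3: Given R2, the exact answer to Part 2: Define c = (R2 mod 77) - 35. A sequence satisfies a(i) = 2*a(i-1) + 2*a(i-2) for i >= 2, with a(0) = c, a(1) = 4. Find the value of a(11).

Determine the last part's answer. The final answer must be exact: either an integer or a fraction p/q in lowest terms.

Part 1: total draws C(15,3) = 455; favorable C(3,3) = 1; P = 1/455; answer 1/455
Part 2: R1 = 1/455; threaded value p + q = 456; w = 20344; 20344 = 2^3 * 2543; number of divisors = (3+1) * (1+1) = 8; answer 8
Part 3: R2 = 8; c = -27; a(2) = 2*(4) + 2*(-27) = -46; iterating: a(2)=-46, a(3)=-84, a(4)=-260, a(5)=-688, a(6)=-1896, a(7)=-5168, a(8)=-14128, a(9)=-38592, a(10)=-105440, a(11)=-288064; answer -288064

-288064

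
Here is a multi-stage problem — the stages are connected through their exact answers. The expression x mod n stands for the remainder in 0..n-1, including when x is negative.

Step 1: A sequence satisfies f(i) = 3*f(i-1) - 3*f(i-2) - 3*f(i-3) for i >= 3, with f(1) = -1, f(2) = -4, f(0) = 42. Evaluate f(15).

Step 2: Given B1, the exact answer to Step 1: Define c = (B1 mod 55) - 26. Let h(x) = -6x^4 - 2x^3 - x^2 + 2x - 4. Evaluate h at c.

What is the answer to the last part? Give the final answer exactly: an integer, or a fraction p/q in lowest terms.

-795971

Step 1: f(3) = 3*(-4) - 3*(-1) - 3*(42) = -135; iterating: f(3)=-135, f(4)=-390, f(5)=-753, f(6)=-684, f(7)=1377, f(8)=8442, f(9)=23247, f(10)=40284, f(11)=25785, f(12)=-113238, f(13)=-537921, f(14)=-1351404, f(15)=-2100735; answer -2100735
Step 2: B1 = -2100735; c = 19; -6*(19)^4 - 2*(19)^3 - 1*(19)^2 + 2*(19)^1 - 4 = (-781926) + (-13718) + (-361) + (38) + (-4) = -795971; answer -795971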